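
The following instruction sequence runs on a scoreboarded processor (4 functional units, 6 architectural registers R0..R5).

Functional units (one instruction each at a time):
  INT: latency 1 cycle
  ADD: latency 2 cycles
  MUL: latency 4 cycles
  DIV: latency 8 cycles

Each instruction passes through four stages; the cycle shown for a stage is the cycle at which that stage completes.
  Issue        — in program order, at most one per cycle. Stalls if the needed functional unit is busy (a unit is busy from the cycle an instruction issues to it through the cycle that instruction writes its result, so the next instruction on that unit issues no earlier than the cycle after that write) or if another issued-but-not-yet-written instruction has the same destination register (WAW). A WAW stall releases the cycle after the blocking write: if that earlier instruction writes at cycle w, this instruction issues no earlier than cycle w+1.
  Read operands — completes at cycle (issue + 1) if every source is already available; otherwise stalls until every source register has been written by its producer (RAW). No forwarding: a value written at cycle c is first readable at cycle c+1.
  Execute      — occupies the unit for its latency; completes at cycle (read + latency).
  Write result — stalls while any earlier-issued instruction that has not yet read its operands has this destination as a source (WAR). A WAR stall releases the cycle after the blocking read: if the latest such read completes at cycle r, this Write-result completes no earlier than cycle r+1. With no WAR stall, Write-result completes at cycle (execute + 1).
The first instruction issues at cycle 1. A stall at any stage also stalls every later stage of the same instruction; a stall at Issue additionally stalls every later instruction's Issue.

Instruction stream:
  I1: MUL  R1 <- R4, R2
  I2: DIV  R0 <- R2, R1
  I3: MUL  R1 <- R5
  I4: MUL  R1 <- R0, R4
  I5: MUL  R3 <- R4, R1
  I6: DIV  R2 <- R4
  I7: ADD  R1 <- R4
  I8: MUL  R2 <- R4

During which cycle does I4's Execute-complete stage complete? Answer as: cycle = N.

cycle = 22

cycle 1: I1 dispatched to MUL
cycle 2: I1 operands ready · I2 dispatched to DIV
cycle 6: I1 complete
cycle 7: R1←I1
cycle 8: I2 operands ready · I3 dispatched to MUL
cycle 9: I3 operands ready
cycle 13: I3 complete
cycle 14: R1←I3
cycle 15: I4 dispatched to MUL
cycle 16: I2 complete
cycle 17: R0←I2
cycle 18: I4 operands ready
cycle 22: I4 complete
cycle 23: R1←I4
cycle 24: I5 dispatched to MUL
cycle 25: I5 operands ready · I6 dispatched to DIV
cycle 26: I6 operands ready · I7 dispatched to ADD
cycle 27: I7 operands ready
cycle 29: I5 complete · I7 complete
cycle 30: R3←I5 · R1←I7
cycle 34: I6 complete
cycle 35: R2←I6
cycle 36: I8 dispatched to MUL
cycle 37: I8 operands ready
cycle 41: I8 complete
cycle 42: R2←I8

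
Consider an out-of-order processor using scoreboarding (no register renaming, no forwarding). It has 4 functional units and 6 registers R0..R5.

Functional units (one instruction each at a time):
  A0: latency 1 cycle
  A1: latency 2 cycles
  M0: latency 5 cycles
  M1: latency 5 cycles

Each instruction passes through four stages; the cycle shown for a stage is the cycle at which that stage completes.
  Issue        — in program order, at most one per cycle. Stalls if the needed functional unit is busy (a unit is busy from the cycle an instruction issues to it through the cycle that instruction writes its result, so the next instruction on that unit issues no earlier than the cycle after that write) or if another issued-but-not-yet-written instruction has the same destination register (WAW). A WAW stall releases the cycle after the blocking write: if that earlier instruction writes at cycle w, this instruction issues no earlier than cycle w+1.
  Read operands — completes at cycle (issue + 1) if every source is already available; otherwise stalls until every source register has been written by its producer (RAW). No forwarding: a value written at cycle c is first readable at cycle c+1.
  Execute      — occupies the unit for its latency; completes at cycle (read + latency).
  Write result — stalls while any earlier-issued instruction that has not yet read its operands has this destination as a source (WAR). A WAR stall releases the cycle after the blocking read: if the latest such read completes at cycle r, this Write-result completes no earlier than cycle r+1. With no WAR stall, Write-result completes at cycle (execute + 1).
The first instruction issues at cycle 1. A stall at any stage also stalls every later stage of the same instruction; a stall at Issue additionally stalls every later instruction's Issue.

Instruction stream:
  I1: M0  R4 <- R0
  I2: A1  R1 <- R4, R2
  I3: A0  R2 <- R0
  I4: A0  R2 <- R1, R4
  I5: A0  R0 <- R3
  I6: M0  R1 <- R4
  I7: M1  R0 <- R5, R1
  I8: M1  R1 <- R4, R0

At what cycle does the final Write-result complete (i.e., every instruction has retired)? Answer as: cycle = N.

cycle 1: I1→M0
cycle 2: I1 RO | I2→A1
cycle 3: I3→A0
cycle 4: I3 RO
cycle 5: I3 EX
cycle 7: I1 EX
cycle 8: I1 WR R4
cycle 9: I2 RO
cycle 10: I3 WR R2
cycle 11: I2 EX | I4→A0
cycle 12: I2 WR R1
cycle 13: I4 RO
cycle 14: I4 EX
cycle 15: I4 WR R2
cycle 16: I5→A0
cycle 17: I5 RO | I6→M0
cycle 18: I5 EX | I6 RO
cycle 19: I5 WR R0
cycle 20: I7→M1
cycle 23: I6 EX
cycle 24: I6 WR R1
cycle 25: I7 RO
cycle 30: I7 EX
cycle 31: I7 WR R0
cycle 32: I8→M1
cycle 33: I8 RO
cycle 38: I8 EX
cycle 39: I8 WR R1

cycle = 39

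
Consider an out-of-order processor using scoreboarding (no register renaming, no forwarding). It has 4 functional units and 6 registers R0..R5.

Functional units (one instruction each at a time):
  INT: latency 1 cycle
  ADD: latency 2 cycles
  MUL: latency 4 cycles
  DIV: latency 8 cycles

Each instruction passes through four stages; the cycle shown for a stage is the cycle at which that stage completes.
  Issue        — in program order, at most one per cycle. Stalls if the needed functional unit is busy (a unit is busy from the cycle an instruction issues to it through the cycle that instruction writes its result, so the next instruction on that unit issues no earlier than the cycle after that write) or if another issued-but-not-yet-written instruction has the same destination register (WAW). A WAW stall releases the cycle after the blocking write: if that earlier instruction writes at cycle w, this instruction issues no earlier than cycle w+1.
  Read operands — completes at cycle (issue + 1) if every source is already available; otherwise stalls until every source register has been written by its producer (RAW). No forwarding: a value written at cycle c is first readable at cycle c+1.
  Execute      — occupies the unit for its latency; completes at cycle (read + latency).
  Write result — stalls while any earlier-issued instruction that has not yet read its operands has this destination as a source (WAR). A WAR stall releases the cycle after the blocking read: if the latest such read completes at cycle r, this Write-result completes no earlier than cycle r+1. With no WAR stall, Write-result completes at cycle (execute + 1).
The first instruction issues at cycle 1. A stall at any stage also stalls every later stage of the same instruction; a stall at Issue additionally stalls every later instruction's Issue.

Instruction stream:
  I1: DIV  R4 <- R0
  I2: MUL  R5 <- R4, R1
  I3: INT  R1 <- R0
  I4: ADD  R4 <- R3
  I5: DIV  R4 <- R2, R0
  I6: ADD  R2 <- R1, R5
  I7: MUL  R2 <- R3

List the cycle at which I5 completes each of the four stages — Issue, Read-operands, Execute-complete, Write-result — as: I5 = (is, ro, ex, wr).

I5 = (17, 18, 26, 27)

1) issue 1, read 2, done 10, write 11
2) issue 2, read 12, done 16, write 17  <RAW R4: wait I1 write@11>
3) issue 3, read 4, done 5, write 13  <WAR R1: wait I2 read@12>
4) issue 12, read 13, done 15, write 16  <WAW R4: wait I1 write@11>
5) issue 17, read 18, done 26, write 27  <WAW R4: wait I4 write@16>
6) issue 18, read 19, done 21, write 22
7) issue 23, read 24, done 28, write 29  <WAW R2: wait I6 write@22>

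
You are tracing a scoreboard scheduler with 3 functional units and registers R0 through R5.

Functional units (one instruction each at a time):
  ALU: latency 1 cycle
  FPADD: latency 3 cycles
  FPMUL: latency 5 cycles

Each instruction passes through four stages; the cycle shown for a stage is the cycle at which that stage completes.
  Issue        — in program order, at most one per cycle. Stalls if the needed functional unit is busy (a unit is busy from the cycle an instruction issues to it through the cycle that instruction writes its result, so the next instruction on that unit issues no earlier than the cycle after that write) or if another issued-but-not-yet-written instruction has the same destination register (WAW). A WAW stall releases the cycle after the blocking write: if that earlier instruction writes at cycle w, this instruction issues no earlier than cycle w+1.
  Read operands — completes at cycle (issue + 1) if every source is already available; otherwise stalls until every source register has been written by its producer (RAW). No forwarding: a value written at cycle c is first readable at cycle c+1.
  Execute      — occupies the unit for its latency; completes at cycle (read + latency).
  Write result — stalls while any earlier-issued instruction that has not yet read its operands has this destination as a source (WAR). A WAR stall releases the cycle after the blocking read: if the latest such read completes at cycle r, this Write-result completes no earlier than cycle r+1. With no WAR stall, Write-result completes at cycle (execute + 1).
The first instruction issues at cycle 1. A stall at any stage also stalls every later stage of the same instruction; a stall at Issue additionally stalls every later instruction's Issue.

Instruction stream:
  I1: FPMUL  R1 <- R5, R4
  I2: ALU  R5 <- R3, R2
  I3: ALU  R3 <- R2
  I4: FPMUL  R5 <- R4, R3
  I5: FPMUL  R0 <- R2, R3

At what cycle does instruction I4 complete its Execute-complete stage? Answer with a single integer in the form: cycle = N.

cycle = 15

1) issue 1, read 2, done 7, write 8
2) issue 2, read 3, done 4, write 5
3) issue 6, read 7, done 8, write 9  <struct: ALU busy until I2 writes@5>
4) issue 9, read 10, done 15, write 16  <struct: FPMUL busy until I1 writes@8>
5) issue 17, read 18, done 23, write 24  <struct: FPMUL busy until I4 writes@16>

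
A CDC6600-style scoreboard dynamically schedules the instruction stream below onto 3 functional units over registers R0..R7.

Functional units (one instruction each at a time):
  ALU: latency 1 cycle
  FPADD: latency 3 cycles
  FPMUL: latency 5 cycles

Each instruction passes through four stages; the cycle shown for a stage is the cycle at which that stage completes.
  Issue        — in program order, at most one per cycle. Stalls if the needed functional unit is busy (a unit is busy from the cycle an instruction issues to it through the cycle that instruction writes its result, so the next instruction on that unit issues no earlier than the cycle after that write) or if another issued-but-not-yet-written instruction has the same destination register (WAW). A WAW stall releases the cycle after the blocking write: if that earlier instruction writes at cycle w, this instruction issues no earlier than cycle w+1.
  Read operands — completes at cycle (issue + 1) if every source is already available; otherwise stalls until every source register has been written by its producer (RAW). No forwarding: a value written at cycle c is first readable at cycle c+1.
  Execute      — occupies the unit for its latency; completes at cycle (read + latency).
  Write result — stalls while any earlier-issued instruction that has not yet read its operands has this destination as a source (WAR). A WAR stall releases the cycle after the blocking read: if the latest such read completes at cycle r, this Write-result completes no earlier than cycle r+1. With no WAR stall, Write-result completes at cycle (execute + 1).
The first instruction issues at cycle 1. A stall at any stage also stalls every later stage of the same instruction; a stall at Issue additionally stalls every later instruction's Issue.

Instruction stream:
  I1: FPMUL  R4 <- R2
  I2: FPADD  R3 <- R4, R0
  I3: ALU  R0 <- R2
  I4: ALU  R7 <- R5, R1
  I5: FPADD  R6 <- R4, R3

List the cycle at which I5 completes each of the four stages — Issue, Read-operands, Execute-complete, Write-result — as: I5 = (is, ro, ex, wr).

I5 = (14, 15, 18, 19)

  I1 | 1 | 2 | 7 | 8
  I2 | 2 | 9 | 12 | 13   RAW R4: wait I1 write@8
  I3 | 3 | 4 | 5 | 10   WAR R0: wait I2 read@9
  I4 | 11 | 12 | 13 | 14   struct: ALU busy until I3 writes@10
  I5 | 14 | 15 | 18 | 19   struct: FPADD busy until I2 writes@13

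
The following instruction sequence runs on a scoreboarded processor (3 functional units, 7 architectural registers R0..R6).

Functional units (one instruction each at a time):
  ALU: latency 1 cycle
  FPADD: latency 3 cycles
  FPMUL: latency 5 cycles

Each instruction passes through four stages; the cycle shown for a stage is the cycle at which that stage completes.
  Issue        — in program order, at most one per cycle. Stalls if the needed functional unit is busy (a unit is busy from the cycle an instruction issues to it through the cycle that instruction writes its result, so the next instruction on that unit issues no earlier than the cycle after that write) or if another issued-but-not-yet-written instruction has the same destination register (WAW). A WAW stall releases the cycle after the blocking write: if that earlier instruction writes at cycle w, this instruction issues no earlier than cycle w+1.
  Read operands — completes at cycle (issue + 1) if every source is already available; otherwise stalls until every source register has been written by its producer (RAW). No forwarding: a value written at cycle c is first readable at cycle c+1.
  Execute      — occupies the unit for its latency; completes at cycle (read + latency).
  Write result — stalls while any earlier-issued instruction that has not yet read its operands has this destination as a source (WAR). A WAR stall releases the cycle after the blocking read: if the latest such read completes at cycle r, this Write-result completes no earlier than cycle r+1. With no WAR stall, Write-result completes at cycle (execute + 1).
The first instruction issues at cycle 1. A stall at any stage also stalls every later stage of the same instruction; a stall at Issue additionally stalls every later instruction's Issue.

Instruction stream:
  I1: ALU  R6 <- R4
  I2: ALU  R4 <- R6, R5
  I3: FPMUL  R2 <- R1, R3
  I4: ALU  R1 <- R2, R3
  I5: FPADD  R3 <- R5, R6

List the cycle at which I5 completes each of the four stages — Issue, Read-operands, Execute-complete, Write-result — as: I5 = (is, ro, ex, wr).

I5 = (10, 11, 14, 15)

t=1  I1→ALU
t=2  I1 RO
t=3  I1 EX
t=4  I1 WR R6
t=5  I2→ALU
t=6  I2 RO | I3→FPMUL
t=7  I2 EX | I3 RO
t=8  I2 WR R4
t=9  I4→ALU
t=10  I5→FPADD
t=11  I5 RO
t=12  I3 EX
t=13  I3 WR R2
t=14  I4 RO | I5 EX
t=15  I4 EX | I5 WR R3
t=16  I4 WR R1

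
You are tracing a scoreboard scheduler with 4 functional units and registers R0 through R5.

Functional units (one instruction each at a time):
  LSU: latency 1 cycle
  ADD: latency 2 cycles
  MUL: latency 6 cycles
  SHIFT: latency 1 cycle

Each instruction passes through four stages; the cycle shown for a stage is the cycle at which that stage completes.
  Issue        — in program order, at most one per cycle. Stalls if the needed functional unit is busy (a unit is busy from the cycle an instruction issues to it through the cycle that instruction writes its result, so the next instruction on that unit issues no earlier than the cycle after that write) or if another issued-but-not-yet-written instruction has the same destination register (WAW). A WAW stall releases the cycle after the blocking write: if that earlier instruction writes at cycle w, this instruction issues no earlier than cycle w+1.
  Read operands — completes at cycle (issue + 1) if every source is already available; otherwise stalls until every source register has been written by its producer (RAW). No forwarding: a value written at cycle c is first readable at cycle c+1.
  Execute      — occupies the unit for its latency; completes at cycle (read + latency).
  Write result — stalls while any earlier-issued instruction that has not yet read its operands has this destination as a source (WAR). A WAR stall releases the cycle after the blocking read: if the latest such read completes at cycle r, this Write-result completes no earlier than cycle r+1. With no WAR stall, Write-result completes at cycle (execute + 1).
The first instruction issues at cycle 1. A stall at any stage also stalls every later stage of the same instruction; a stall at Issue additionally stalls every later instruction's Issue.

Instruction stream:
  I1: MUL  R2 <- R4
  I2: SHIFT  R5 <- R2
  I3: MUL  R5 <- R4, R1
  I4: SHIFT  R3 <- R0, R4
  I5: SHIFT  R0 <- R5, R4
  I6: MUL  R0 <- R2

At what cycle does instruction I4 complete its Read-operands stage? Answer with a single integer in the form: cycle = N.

t=1  I1 issues→MUL
t=2  I1 reads, I2 issues→SHIFT
t=8  I1 exec-done
t=9  I1 writes R2
t=10  I2 reads
t=11  I2 exec-done
t=12  I2 writes R5
t=13  I3 issues→MUL
t=14  I3 reads, I4 issues→SHIFT
t=15  I4 reads
t=16  I4 exec-done
t=17  I4 writes R3
t=18  I5 issues→SHIFT
t=20  I3 exec-done
t=21  I3 writes R5
t=22  I5 reads
t=23  I5 exec-done
t=24  I5 writes R0
t=25  I6 issues→MUL
t=26  I6 reads
t=32  I6 exec-done
t=33  I6 writes R0

cycle = 15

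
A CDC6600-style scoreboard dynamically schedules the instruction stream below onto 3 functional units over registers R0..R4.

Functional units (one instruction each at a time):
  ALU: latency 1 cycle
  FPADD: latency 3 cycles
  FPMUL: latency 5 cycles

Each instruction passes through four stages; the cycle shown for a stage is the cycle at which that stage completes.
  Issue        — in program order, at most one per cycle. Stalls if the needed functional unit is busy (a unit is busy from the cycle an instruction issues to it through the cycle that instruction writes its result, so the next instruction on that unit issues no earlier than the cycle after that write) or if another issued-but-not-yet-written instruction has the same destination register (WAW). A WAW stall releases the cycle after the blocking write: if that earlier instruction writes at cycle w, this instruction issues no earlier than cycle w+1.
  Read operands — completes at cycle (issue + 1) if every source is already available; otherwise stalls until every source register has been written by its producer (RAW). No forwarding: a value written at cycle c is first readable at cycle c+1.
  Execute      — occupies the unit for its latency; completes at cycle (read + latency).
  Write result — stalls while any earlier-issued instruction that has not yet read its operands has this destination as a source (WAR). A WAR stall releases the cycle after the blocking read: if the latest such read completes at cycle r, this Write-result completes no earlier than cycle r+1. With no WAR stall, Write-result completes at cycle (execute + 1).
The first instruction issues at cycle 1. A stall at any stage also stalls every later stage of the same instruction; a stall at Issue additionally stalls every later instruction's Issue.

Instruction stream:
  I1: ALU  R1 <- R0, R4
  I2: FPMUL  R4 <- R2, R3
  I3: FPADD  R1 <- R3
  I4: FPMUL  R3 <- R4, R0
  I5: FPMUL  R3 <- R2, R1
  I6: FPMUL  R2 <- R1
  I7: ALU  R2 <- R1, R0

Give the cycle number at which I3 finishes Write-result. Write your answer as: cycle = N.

cycle 1: I1 issues→ALU
cycle 2: I1 reads, I2 issues→FPMUL
cycle 3: I1 exec-done, I2 reads
cycle 4: I1 writes R1
cycle 5: I3 issues→FPADD
cycle 6: I3 reads
cycle 8: I2 exec-done
cycle 9: I2 writes R4, I3 exec-done
cycle 10: I3 writes R1, I4 issues→FPMUL
cycle 11: I4 reads
cycle 16: I4 exec-done
cycle 17: I4 writes R3
cycle 18: I5 issues→FPMUL
cycle 19: I5 reads
cycle 24: I5 exec-done
cycle 25: I5 writes R3
cycle 26: I6 issues→FPMUL
cycle 27: I6 reads
cycle 32: I6 exec-done
cycle 33: I6 writes R2
cycle 34: I7 issues→ALU
cycle 35: I7 reads
cycle 36: I7 exec-done
cycle 37: I7 writes R2

cycle = 10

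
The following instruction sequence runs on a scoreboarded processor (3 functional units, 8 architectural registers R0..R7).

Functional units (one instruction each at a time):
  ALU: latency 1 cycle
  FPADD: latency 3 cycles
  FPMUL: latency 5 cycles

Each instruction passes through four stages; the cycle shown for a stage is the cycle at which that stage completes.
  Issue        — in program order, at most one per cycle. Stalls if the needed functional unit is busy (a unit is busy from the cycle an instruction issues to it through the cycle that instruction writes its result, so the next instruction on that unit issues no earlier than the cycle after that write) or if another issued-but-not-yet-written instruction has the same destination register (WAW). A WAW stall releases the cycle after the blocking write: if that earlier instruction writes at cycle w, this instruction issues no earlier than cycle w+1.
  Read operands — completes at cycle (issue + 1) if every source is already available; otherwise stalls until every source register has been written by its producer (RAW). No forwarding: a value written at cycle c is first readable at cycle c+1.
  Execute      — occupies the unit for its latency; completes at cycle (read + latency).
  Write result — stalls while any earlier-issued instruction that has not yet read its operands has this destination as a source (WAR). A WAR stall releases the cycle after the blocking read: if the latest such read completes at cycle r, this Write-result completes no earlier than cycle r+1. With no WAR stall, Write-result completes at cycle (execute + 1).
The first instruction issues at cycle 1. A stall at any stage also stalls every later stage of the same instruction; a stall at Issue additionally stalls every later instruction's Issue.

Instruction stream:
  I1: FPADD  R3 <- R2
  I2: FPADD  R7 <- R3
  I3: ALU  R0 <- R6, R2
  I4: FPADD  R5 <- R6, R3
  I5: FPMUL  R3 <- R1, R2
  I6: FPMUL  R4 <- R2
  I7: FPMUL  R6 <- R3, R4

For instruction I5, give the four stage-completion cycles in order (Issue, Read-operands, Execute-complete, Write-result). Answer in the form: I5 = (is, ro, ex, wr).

I5 = (14, 15, 20, 21)

[I1] 1/2/5/6
[I2] 7/8/11/12  (struct: FPADD busy until I1 writes@6)
[I3] 8/9/10/11
[I4] 13/14/17/18  (struct: FPADD busy until I2 writes@12)
[I5] 14/15/20/21
[I6] 22/23/28/29  (struct: FPMUL busy until I5 writes@21)
[I7] 30/31/36/37  (struct: FPMUL busy until I6 writes@29)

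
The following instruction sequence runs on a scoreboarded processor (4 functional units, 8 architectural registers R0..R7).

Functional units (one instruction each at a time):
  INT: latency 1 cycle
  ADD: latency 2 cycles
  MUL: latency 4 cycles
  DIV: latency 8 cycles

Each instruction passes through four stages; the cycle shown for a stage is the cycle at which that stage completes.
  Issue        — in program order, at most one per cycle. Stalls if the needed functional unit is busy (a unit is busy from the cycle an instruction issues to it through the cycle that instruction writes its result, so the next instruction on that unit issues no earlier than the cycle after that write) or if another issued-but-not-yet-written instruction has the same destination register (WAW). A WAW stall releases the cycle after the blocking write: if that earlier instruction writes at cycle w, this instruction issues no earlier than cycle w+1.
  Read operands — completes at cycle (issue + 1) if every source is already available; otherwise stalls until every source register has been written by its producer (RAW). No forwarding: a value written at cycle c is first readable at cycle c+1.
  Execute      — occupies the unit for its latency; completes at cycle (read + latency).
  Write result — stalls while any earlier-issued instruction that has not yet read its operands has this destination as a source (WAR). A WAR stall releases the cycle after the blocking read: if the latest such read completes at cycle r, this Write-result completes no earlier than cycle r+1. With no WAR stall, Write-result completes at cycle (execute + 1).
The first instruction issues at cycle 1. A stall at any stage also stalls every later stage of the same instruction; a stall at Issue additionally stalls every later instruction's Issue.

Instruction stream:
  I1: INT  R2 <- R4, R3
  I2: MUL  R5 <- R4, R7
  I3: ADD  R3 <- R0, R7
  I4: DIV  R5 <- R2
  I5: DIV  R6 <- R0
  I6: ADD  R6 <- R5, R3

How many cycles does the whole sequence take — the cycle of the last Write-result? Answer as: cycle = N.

cycle = 35

I1: IS=1 RO=2 EX=3 WR=4
I2: IS=2 RO=3 EX=7 WR=8
I3: IS=3 RO=4 EX=6 WR=7
I4: IS=9 RO=10 EX=18 WR=19  [WAW R5: wait I2 write@8]
I5: IS=20 RO=21 EX=29 WR=30  [struct: DIV busy until I4 writes@19]
I6: IS=31 RO=32 EX=34 WR=35  [WAW R6: wait I5 write@30]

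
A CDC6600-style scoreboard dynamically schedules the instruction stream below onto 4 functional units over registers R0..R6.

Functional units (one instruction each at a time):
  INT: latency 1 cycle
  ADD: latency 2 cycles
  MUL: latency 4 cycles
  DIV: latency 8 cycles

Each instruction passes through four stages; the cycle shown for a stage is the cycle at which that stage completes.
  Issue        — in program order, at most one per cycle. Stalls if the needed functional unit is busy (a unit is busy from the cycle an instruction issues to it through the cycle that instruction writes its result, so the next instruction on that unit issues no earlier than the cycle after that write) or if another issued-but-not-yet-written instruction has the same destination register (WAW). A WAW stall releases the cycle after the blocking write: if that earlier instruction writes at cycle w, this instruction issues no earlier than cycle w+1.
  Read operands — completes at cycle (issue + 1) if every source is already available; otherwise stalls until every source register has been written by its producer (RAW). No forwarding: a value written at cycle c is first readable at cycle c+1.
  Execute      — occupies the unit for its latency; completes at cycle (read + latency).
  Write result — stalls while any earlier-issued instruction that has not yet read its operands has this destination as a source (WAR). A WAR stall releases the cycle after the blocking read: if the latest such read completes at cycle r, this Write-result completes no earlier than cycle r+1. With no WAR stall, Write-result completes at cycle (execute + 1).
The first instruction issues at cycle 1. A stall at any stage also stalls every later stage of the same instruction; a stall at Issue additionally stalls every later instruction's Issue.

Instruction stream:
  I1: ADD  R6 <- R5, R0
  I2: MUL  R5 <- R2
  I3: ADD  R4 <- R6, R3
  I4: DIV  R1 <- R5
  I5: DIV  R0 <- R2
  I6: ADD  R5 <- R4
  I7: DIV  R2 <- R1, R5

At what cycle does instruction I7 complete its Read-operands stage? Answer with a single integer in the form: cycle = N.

cycle = 31

t=1  I1 issues→ADD
t=2  I1 reads · I2 issues→MUL
t=3  I2 reads
t=4  I1 exec-done
t=5  I1 writes R6
t=6  I3 issues→ADD
t=7  I2 exec-done · I3 reads · I4 issues→DIV
t=8  I2 writes R5
t=9  I3 exec-done · I4 reads
t=10  I3 writes R4
t=17  I4 exec-done
t=18  I4 writes R1
t=19  I5 issues→DIV
t=20  I5 reads · I6 issues→ADD
t=21  I6 reads
t=23  I6 exec-done
t=24  I6 writes R5
t=28  I5 exec-done
t=29  I5 writes R0
t=30  I7 issues→DIV
t=31  I7 reads
t=39  I7 exec-done
t=40  I7 writes R2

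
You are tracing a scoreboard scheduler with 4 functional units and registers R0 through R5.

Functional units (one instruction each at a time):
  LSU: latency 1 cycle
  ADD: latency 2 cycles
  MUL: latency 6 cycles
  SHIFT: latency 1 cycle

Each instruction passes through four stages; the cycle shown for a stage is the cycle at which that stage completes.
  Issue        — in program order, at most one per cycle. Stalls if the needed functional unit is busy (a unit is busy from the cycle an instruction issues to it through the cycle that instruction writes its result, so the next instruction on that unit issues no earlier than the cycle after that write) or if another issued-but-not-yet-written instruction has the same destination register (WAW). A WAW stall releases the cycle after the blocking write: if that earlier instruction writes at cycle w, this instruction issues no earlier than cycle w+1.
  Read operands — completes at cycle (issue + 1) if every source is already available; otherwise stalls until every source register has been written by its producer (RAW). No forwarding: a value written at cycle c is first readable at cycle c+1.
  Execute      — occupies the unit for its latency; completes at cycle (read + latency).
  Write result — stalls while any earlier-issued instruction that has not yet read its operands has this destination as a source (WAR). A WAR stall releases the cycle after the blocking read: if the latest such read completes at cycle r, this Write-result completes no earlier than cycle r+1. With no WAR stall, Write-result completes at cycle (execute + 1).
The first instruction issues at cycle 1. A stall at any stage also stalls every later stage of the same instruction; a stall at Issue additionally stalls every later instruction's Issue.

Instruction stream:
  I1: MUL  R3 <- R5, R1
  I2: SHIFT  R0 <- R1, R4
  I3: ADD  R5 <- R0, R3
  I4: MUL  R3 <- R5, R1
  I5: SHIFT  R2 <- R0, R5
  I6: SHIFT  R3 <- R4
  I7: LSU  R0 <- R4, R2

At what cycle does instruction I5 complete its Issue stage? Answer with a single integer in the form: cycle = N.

[I1] 1/2/8/9
[I2] 2/3/4/5
[I3] 3/10/12/13  (RAW R3: wait I1 write@9)
[I4] 10/14/20/21  (struct: MUL busy until I1 writes@9; RAW R5: wait I3 write@13)
[I5] 11/14/15/16  (RAW R5: wait I3 write@13)
[I6] 22/23/24/25  (WAW R3: wait I4 write@21)
[I7] 23/24/25/26

cycle = 11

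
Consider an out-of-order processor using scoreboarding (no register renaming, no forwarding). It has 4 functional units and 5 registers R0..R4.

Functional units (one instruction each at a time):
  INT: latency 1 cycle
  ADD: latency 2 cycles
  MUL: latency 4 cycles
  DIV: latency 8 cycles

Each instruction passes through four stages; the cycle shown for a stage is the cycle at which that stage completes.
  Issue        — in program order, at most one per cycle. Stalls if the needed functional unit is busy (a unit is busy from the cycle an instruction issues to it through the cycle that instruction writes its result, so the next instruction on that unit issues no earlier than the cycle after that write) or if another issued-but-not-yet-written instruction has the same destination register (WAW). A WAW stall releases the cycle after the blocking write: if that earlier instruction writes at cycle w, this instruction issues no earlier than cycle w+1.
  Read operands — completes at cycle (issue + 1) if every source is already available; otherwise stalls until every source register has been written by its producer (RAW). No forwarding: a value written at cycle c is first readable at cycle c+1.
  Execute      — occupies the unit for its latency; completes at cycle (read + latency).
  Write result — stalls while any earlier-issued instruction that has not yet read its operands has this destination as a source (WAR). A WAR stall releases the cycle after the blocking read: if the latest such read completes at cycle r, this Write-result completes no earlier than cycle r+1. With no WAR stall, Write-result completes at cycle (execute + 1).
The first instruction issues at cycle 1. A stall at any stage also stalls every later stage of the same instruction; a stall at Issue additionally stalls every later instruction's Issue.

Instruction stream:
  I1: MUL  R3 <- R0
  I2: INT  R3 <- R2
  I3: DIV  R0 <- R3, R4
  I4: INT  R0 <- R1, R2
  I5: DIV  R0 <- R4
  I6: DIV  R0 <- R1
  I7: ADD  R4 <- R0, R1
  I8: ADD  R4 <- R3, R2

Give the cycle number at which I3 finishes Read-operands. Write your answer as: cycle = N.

cycle = 12

1) issue 1, read 2, done 6, write 7
2) issue 8, read 9, done 10, write 11  <WAW R3: wait I1 write@7>
3) issue 9, read 12, done 20, write 21  <RAW R3: wait I2 write@11>
4) issue 22, read 23, done 24, write 25  <WAW R0: wait I3 write@21>
5) issue 26, read 27, done 35, write 36  <WAW R0: wait I4 write@25>
6) issue 37, read 38, done 46, write 47  <struct: DIV busy until I5 writes@36>
7) issue 38, read 48, done 50, write 51  <RAW R0: wait I6 write@47>
8) issue 52, read 53, done 55, write 56  <struct: ADD busy until I7 writes@51>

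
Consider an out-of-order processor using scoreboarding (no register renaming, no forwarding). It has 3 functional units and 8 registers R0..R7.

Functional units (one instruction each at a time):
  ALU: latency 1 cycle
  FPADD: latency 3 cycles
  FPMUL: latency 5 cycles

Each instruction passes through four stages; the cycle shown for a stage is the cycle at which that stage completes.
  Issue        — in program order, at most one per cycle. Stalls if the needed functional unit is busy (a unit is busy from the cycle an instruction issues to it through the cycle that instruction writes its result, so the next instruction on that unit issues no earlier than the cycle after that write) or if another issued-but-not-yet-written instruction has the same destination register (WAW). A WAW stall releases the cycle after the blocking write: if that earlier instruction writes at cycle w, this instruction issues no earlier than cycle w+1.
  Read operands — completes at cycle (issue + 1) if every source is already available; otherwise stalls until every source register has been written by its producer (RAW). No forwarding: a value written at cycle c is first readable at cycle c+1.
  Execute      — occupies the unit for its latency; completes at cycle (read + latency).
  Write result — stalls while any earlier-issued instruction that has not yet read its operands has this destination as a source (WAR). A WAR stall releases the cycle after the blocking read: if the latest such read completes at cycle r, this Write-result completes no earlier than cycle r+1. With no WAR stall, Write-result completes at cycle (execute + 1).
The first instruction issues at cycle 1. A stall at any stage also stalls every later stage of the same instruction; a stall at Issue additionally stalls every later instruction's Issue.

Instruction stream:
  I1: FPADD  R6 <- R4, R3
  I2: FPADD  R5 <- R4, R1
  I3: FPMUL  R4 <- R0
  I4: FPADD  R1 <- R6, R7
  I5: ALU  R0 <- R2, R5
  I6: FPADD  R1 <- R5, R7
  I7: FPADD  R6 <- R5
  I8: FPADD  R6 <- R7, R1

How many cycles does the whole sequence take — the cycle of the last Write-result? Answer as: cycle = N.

cycle = 36

cycle 1: I1 dispatched to FPADD
cycle 2: I1 operands ready
cycle 5: I1 complete
cycle 6: R6←I1
cycle 7: I2 dispatched to FPADD
cycle 8: I2 operands ready; I3 dispatched to FPMUL
cycle 9: I3 operands ready
cycle 11: I2 complete
cycle 12: R5←I2
cycle 13: I4 dispatched to FPADD
cycle 14: I3 complete; I4 operands ready; I5 dispatched to ALU
cycle 15: R4←I3; I5 operands ready
cycle 16: I5 complete
cycle 17: I4 complete; R0←I5
cycle 18: R1←I4
cycle 19: I6 dispatched to FPADD
cycle 20: I6 operands ready
cycle 23: I6 complete
cycle 24: R1←I6
cycle 25: I7 dispatched to FPADD
cycle 26: I7 operands ready
cycle 29: I7 complete
cycle 30: R6←I7
cycle 31: I8 dispatched to FPADD
cycle 32: I8 operands ready
cycle 35: I8 complete
cycle 36: R6←I8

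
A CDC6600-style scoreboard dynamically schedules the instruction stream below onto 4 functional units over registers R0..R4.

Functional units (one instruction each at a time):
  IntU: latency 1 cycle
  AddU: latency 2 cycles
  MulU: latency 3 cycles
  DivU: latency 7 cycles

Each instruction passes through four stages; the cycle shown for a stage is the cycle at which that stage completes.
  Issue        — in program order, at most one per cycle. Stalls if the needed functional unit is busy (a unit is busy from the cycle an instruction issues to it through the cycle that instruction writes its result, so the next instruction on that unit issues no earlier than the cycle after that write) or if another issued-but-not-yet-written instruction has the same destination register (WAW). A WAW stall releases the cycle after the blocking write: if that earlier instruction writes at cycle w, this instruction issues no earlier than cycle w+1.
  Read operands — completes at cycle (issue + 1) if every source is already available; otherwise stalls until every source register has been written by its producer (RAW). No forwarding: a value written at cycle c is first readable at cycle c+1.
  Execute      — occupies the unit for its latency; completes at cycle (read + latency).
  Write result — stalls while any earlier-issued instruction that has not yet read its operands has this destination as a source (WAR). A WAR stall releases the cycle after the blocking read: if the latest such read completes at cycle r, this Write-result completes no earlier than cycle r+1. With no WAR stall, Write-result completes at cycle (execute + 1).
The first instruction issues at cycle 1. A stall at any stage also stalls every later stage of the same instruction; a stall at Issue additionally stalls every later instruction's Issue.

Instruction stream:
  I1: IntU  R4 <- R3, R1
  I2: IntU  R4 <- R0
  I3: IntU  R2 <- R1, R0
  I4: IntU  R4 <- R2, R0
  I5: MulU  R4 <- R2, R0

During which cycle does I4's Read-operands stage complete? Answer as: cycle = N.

cycle 1: issue I1 (IntU)
cycle 2: I1 read-ops
cycle 3: I1 finished on IntU
cycle 4: I1→R4
cycle 5: issue I2 (IntU)
cycle 6: I2 read-ops
cycle 7: I2 finished on IntU
cycle 8: I2→R4
cycle 9: issue I3 (IntU)
cycle 10: I3 read-ops
cycle 11: I3 finished on IntU
cycle 12: I3→R2
cycle 13: issue I4 (IntU)
cycle 14: I4 read-ops
cycle 15: I4 finished on IntU
cycle 16: I4→R4
cycle 17: issue I5 (MulU)
cycle 18: I5 read-ops
cycle 21: I5 finished on MulU
cycle 22: I5→R4

cycle = 14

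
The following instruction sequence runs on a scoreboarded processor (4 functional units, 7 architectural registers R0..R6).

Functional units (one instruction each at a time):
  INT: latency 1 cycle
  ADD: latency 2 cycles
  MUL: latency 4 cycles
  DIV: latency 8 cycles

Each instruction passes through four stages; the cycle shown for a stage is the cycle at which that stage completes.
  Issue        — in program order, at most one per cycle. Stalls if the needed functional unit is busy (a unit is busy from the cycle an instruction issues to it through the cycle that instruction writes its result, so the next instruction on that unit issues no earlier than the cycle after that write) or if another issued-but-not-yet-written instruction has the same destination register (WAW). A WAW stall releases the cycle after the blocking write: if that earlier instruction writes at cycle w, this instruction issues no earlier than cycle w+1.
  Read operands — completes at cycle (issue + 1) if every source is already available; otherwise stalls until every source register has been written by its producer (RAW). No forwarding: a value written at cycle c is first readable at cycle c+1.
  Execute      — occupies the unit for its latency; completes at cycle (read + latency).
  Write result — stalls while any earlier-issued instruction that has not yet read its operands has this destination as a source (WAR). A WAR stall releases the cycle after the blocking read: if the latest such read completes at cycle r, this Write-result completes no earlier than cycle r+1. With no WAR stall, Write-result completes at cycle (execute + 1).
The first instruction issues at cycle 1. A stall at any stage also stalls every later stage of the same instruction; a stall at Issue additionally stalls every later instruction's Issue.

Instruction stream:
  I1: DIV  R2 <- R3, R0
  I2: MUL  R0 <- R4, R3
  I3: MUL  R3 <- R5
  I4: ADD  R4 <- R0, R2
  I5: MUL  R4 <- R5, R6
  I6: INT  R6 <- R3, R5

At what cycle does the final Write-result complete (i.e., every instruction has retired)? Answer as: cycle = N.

1) issue 1, read 2, done 10, write 11
2) issue 2, read 3, done 7, write 8
3) issue 9, read 10, done 14, write 15  <struct: MUL busy until I2 writes@8>
4) issue 10, read 12, done 14, write 15  <RAW R2: wait I1 write@11>
5) issue 16, read 17, done 21, write 22  <WAW R4: wait I4 write@15>
6) issue 17, read 18, done 19, write 20

cycle = 22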